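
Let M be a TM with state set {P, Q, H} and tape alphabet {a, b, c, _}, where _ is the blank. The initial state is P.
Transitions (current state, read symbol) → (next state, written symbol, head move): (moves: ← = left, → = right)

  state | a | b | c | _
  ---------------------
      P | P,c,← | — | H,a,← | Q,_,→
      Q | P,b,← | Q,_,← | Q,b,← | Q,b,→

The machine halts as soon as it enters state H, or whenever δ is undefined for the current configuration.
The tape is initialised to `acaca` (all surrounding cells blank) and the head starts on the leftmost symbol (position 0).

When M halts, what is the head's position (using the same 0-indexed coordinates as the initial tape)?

P | ____[a]caca   read a → write c, move ←, go to P
P | ___[_]ccaca   read _ → write _, move →, go to Q
Q | ____[c]caca   read c → write b, move ←, go to Q
Q | ___[_]bcaca   read _ → write b, move →, go to Q
Q | ___b[b]caca   read b → write _, move ←, go to Q
Q | ___[b]_caca   read b → write _, move ←, go to Q
Q | __[_]__caca   read _ → write b, move →, go to Q
Q | __b[_]_caca   read _ → write b, move →, go to Q
Q | __bb[_]caca   read _ → write b, move →, go to Q
Q | __bbb[c]aca   read c → write b, move ←, go to Q
Q | __bb[b]baca   read b → write _, move ←, go to Q
Q | __b[b]_baca   read b → write _, move ←, go to Q
Q | __[b]__baca   read b → write _, move ←, go to Q
Q | _[_]___baca   read _ → write b, move →, go to Q
Q | _b[_]__baca   read _ → write b, move →, go to Q
Q | _bb[_]_baca   read _ → write b, move →, go to Q
Q | _bbb[_]baca   read _ → write b, move →, go to Q
Q | _bbbb[b]aca   read b → write _, move ←, go to Q
Q | _bbb[b]_aca   read b → write _, move ←, go to Q
Q | _bb[b]__aca   read b → write _, move ←, go to Q
Q | _b[b]___aca   read b → write _, move ←, go to Q
Q | _[b]____aca   read b → write _, move ←, go to Q
Q | [_]_____aca   read _ → write b, move →, go to Q
Q | b[_]____aca   read _ → write b, move →, go to Q
Q | bb[_]___aca   read _ → write b, move →, go to Q
Q | bbb[_]__aca   read _ → write b, move →, go to Q
Q | bbbb[_]_aca   read _ → write b, move →, go to Q
Q | bbbbb[_]aca   read _ → write b, move →, go to Q
Q | bbbbbb[a]ca   read a → write b, move ←, go to P
P | bbbbb[b]bca
At halt the head is at cell 1.

1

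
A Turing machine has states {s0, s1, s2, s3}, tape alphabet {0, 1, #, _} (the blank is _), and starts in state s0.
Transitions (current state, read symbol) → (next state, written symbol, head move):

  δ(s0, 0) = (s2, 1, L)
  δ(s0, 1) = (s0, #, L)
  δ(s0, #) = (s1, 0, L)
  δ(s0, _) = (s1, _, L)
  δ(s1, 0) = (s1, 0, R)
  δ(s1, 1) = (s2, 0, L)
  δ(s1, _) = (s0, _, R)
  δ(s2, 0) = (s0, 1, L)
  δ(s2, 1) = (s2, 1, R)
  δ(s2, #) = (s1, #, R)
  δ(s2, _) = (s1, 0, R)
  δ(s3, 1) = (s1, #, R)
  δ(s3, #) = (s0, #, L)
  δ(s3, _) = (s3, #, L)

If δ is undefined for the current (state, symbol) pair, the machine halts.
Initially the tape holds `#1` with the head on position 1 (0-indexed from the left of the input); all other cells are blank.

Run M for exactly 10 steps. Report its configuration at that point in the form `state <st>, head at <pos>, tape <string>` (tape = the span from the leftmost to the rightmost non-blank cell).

state s1, head at -3, tape 10#

s0 | ___#[1]   read 1 → write #, move L, go to s0
s0 | ___[#]#   read # → write 0, move L, go to s1
s1 | __[_]0#   read _ → write _, move R, go to s0
s0 | ___[0]#   read 0 → write 1, move L, go to s2
s2 | __[_]1#   read _ → write 0, move R, go to s1
s1 | __0[1]#   read 1 → write 0, move L, go to s2
s2 | __[0]0#   read 0 → write 1, move L, go to s0
s0 | _[_]10#   read _ → write _, move L, go to s1
s1 | [_]_10#   read _ → write _, move R, go to s0
s0 | _[_]10#   read _ → write _, move L, go to s1
s1 | [_]_10#
After 10 steps: state s1, head at -3, tape 10#.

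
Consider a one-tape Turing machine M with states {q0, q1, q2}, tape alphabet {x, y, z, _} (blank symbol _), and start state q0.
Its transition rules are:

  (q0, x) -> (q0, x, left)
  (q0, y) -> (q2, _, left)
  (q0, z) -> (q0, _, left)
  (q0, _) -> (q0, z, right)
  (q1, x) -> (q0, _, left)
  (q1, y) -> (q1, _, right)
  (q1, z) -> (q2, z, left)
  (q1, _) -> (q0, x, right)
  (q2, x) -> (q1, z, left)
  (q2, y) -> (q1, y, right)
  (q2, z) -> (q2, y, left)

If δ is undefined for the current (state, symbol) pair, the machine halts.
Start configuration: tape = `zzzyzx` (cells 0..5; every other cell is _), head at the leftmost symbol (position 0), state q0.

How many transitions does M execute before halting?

state=q0 head=0 tape=____[z]zzyzx   (q0,z)→(q0,_,left)
state=q0 head=-1 tape=___[_]_zzyzx   (q0,_)→(q0,z,right)
state=q0 head=0 tape=___z[_]zzyzx   (q0,_)→(q0,z,right)
state=q0 head=1 tape=___zz[z]zyzx   (q0,z)→(q0,_,left)
state=q0 head=0 tape=___z[z]_zyzx   (q0,z)→(q0,_,left)
state=q0 head=-1 tape=___[z]__zyzx   (q0,z)→(q0,_,left)
state=q0 head=-2 tape=__[_]___zyzx   (q0,_)→(q0,z,right)
state=q0 head=-1 tape=__z[_]__zyzx   (q0,_)→(q0,z,right)
state=q0 head=0 tape=__zz[_]_zyzx   (q0,_)→(q0,z,right)
state=q0 head=1 tape=__zzz[_]zyzx   (q0,_)→(q0,z,right)
state=q0 head=2 tape=__zzzz[z]yzx   (q0,z)→(q0,_,left)
state=q0 head=1 tape=__zzz[z]_yzx   (q0,z)→(q0,_,left)
state=q0 head=0 tape=__zz[z]__yzx   (q0,z)→(q0,_,left)
state=q0 head=-1 tape=__z[z]___yzx   (q0,z)→(q0,_,left)
state=q0 head=-2 tape=__[z]____yzx   (q0,z)→(q0,_,left)
state=q0 head=-3 tape=_[_]_____yzx   (q0,_)→(q0,z,right)
state=q0 head=-2 tape=_z[_]____yzx   (q0,_)→(q0,z,right)
state=q0 head=-1 tape=_zz[_]___yzx   (q0,_)→(q0,z,right)
state=q0 head=0 tape=_zzz[_]__yzx   (q0,_)→(q0,z,right)
state=q0 head=1 tape=_zzzz[_]_yzx   (q0,_)→(q0,z,right)
state=q0 head=2 tape=_zzzzz[_]yzx   (q0,_)→(q0,z,right)
state=q0 head=3 tape=_zzzzzz[y]zx   (q0,y)→(q2,_,left)
state=q2 head=2 tape=_zzzzz[z]_zx   (q2,z)→(q2,y,left)
state=q2 head=1 tape=_zzzz[z]y_zx   (q2,z)→(q2,y,left)
state=q2 head=0 tape=_zzz[z]yy_zx   (q2,z)→(q2,y,left)
state=q2 head=-1 tape=_zz[z]yyy_zx   (q2,z)→(q2,y,left)
state=q2 head=-2 tape=_z[z]yyyy_zx   (q2,z)→(q2,y,left)
state=q2 head=-3 tape=_[z]yyyyy_zx   (q2,z)→(q2,y,left)
state=q2 head=-4 tape=[_]yyyyyy_zx
M halts after 28 transitions.

28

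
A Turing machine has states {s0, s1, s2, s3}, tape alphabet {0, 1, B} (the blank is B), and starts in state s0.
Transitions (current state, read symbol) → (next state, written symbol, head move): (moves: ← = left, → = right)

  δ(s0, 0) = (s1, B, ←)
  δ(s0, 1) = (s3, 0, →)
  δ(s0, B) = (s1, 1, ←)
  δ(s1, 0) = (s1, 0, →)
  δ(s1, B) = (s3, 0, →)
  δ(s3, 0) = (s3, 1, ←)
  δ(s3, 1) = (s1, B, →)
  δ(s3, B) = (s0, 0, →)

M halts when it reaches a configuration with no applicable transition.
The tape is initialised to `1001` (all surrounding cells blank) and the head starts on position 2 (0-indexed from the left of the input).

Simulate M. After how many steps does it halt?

8

state=s0 head=2 tape=10[0]1BBB   (s0,0)→(s1,B,←)
state=s1 head=1 tape=1[0]B1BBB   (s1,0)→(s1,0,→)
state=s1 head=2 tape=10[B]1BBB   (s1,B)→(s3,0,→)
state=s3 head=3 tape=100[1]BBB   (s3,1)→(s1,B,→)
state=s1 head=4 tape=100B[B]BB   (s1,B)→(s3,0,→)
state=s3 head=5 tape=100B0[B]B   (s3,B)→(s0,0,→)
state=s0 head=6 tape=100B00[B]   (s0,B)→(s1,1,←)
state=s1 head=5 tape=100B0[0]1   (s1,0)→(s1,0,→)
state=s1 head=6 tape=100B00[1]
M halts after 8 transitions.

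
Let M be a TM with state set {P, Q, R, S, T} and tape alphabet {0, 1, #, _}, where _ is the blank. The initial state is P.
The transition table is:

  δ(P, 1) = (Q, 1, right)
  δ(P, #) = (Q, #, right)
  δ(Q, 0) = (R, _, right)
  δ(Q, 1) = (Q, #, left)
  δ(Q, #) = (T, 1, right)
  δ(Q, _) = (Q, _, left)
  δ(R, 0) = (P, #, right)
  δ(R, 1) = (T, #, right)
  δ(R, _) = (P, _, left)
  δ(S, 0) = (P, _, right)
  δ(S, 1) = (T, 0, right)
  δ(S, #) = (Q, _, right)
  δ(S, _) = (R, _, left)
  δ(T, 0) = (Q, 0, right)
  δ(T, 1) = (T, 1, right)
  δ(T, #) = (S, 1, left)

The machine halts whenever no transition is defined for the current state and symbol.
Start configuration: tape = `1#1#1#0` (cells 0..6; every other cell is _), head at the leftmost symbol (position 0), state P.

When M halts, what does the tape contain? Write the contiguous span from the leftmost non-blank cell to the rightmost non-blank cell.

P | [1]#1#1#0_   read 1 → write 1, move right, go to Q
Q | 1[#]1#1#0_   read # → write 1, move right, go to T
T | 11[1]#1#0_   read 1 → write 1, move right, go to T
T | 111[#]1#0_   read # → write 1, move left, go to S
S | 11[1]11#0_   read 1 → write 0, move right, go to T
T | 110[1]1#0_   read 1 → write 1, move right, go to T
T | 1101[1]#0_   read 1 → write 1, move right, go to T
T | 11011[#]0_   read # → write 1, move left, go to S
S | 1101[1]10_   read 1 → write 0, move right, go to T
T | 11010[1]0_   read 1 → write 1, move right, go to T
T | 110101[0]_   read 0 → write 0, move right, go to Q
Q | 1101010[_]   read _ → write _, move left, go to Q
Q | 110101[0]_   read 0 → write _, move right, go to R
R | 110101_[_]   read _ → write _, move left, go to P
P | 110101[_]_
The non-blank tape span at halt is 110101.

110101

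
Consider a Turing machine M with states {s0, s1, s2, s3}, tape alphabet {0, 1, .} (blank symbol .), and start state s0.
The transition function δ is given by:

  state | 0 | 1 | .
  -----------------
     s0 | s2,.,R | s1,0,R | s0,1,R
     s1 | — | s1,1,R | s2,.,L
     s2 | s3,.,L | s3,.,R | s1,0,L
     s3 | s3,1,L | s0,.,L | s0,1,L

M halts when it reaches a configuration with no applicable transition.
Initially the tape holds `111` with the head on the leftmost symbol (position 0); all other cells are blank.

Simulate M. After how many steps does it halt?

34

state=s0 head=0 tape=..[1]11..   (s0,1)→(s1,0,R)
state=s1 head=1 tape=..0[1]1..   (s1,1)→(s1,1,R)
state=s1 head=2 tape=..01[1]..   (s1,1)→(s1,1,R)
state=s1 head=3 tape=..011[.].   (s1,.)→(s2,.,L)
state=s2 head=2 tape=..01[1]..   (s2,1)→(s3,.,R)
state=s3 head=3 tape=..01.[.].   (s3,.)→(s0,1,L)
state=s0 head=2 tape=..01[.]1.   (s0,.)→(s0,1,R)
state=s0 head=3 tape=..011[1].   (s0,1)→(s1,0,R)
state=s1 head=4 tape=..0110[.]   (s1,.)→(s2,.,L)
state=s2 head=3 tape=..011[0].   (s2,0)→(s3,.,L)
state=s3 head=2 tape=..01[1]..   (s3,1)→(s0,.,L)
state=s0 head=1 tape=..0[1]...   (s0,1)→(s1,0,R)
state=s1 head=2 tape=..00[.]..   (s1,.)→(s2,.,L)
state=s2 head=1 tape=..0[0]...   (s2,0)→(s3,.,L)
state=s3 head=0 tape=..[0]....   (s3,0)→(s3,1,L)
state=s3 head=-1 tape=.[.]1....   (s3,.)→(s0,1,L)
state=s0 head=-2 tape=[.]11....   (s0,.)→(s0,1,R)
state=s0 head=-1 tape=1[1]1....   (s0,1)→(s1,0,R)
state=s1 head=0 tape=10[1]....   (s1,1)→(s1,1,R)
state=s1 head=1 tape=101[.]...   (s1,.)→(s2,.,L)
state=s2 head=0 tape=10[1]....   (s2,1)→(s3,.,R)
state=s3 head=1 tape=10.[.]...   (s3,.)→(s0,1,L)
state=s0 head=0 tape=10[.]1...   (s0,.)→(s0,1,R)
state=s0 head=1 tape=101[1]...   (s0,1)→(s1,0,R)
state=s1 head=2 tape=1010[.]..   (s1,.)→(s2,.,L)
state=s2 head=1 tape=101[0]...   (s2,0)→(s3,.,L)
state=s3 head=0 tape=10[1]....   (s3,1)→(s0,.,L)
state=s0 head=-1 tape=1[0].....   (s0,0)→(s2,.,R)
state=s2 head=0 tape=1.[.]....   (s2,.)→(s1,0,L)
state=s1 head=-1 tape=1[.]0....   (s1,.)→(s2,.,L)
state=s2 head=-2 tape=[1].0....   (s2,1)→(s3,.,R)
state=s3 head=-1 tape=.[.]0....   (s3,.)→(s0,1,L)
state=s0 head=-2 tape=[.]10....   (s0,.)→(s0,1,R)
state=s0 head=-1 tape=1[1]0....   (s0,1)→(s1,0,R)
state=s1 head=0 tape=10[0]....
M halts after 34 transitions.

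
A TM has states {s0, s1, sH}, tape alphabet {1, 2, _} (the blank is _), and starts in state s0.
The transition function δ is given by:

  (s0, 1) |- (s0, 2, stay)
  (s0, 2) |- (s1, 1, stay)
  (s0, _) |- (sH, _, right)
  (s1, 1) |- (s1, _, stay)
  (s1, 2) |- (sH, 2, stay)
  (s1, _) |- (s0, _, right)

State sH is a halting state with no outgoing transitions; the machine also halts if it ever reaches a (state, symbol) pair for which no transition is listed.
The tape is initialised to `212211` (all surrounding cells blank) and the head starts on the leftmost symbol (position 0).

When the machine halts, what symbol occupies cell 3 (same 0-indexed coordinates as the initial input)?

_

state=s0 head=0 tape=[2]12211__   (s0,2)→(s1,1,stay)
state=s1 head=0 tape=[1]12211__   (s1,1)→(s1,_,stay)
state=s1 head=0 tape=[_]12211__   (s1,_)→(s0,_,right)
state=s0 head=1 tape=_[1]2211__   (s0,1)→(s0,2,stay)
state=s0 head=1 tape=_[2]2211__   (s0,2)→(s1,1,stay)
state=s1 head=1 tape=_[1]2211__   (s1,1)→(s1,_,stay)
state=s1 head=1 tape=_[_]2211__   (s1,_)→(s0,_,right)
state=s0 head=2 tape=__[2]211__   (s0,2)→(s1,1,stay)
state=s1 head=2 tape=__[1]211__   (s1,1)→(s1,_,stay)
state=s1 head=2 tape=__[_]211__   (s1,_)→(s0,_,right)
state=s0 head=3 tape=___[2]11__   (s0,2)→(s1,1,stay)
state=s1 head=3 tape=___[1]11__   (s1,1)→(s1,_,stay)
state=s1 head=3 tape=___[_]11__   (s1,_)→(s0,_,right)
state=s0 head=4 tape=____[1]1__   (s0,1)→(s0,2,stay)
state=s0 head=4 tape=____[2]1__   (s0,2)→(s1,1,stay)
state=s1 head=4 tape=____[1]1__   (s1,1)→(s1,_,stay)
state=s1 head=4 tape=____[_]1__   (s1,_)→(s0,_,right)
state=s0 head=5 tape=_____[1]__   (s0,1)→(s0,2,stay)
state=s0 head=5 tape=_____[2]__   (s0,2)→(s1,1,stay)
state=s1 head=5 tape=_____[1]__   (s1,1)→(s1,_,stay)
state=s1 head=5 tape=_____[_]__   (s1,_)→(s0,_,right)
state=s0 head=6 tape=______[_]_   (s0,_)→(sH,_,right)
state=sH head=7 tape=_______[_]
Cell 3 holds _ when M halts.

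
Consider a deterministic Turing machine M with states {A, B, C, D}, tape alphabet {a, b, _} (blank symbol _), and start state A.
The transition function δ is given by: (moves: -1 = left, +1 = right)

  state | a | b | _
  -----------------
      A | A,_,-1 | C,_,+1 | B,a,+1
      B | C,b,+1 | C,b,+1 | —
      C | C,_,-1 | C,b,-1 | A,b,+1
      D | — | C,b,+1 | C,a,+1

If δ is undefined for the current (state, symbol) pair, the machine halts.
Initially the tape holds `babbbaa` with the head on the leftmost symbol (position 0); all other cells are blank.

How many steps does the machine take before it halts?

A | _[b]abbbaa___   read b → write _, move +1, go to C
C | __[a]bbbaa___   read a → write _, move -1, go to C
C | _[_]_bbbaa___   read _ → write b, move +1, go to A
A | _b[_]bbbaa___   read _ → write a, move +1, go to B
B | _ba[b]bbaa___   read b → write b, move +1, go to C
C | _bab[b]baa___   read b → write b, move -1, go to C
C | _ba[b]bbaa___   read b → write b, move -1, go to C
C | _b[a]bbbaa___   read a → write _, move -1, go to C
C | _[b]_bbbaa___   read b → write b, move -1, go to C
C | [_]b_bbbaa___   read _ → write b, move +1, go to A
A | b[b]_bbbaa___   read b → write _, move +1, go to C
C | b_[_]bbbaa___   read _ → write b, move +1, go to A
A | b_b[b]bbaa___   read b → write _, move +1, go to C
C | b_b_[b]baa___   read b → write b, move -1, go to C
C | b_b[_]bbaa___   read _ → write b, move +1, go to A
A | b_bb[b]baa___   read b → write _, move +1, go to C
C | b_bb_[b]aa___   read b → write b, move -1, go to C
C | b_bb[_]baa___   read _ → write b, move +1, go to A
A | b_bbb[b]aa___   read b → write _, move +1, go to C
C | b_bbb_[a]a___   read a → write _, move -1, go to C
C | b_bbb[_]_a___   read _ → write b, move +1, go to A
A | b_bbbb[_]a___   read _ → write a, move +1, go to B
B | b_bbbba[a]___   read a → write b, move +1, go to C
C | b_bbbbab[_]__   read _ → write b, move +1, go to A
A | b_bbbbabb[_]_   read _ → write a, move +1, go to B
B | b_bbbbabba[_]
M halts after 25 transitions.

25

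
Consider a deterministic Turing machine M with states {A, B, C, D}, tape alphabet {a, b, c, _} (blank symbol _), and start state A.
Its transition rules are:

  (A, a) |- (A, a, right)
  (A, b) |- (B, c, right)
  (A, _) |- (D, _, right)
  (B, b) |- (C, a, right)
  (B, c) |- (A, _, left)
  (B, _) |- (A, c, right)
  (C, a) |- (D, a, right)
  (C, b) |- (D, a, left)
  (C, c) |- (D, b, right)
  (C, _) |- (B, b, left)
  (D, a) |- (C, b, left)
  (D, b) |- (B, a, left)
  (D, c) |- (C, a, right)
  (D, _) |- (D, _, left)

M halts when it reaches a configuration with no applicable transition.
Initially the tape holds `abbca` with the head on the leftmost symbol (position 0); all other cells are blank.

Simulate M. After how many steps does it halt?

state=A head=0 tape=[a]bbca   (A,a)→(A,a,right)
state=A head=1 tape=a[b]bca   (A,b)→(B,c,right)
state=B head=2 tape=ac[b]ca   (B,b)→(C,a,right)
state=C head=3 tape=aca[c]a   (C,c)→(D,b,right)
state=D head=4 tape=acab[a]   (D,a)→(C,b,left)
state=C head=3 tape=aca[b]b   (C,b)→(D,a,left)
state=D head=2 tape=ac[a]ab   (D,a)→(C,b,left)
state=C head=1 tape=a[c]bab   (C,c)→(D,b,right)
state=D head=2 tape=ab[b]ab   (D,b)→(B,a,left)
state=B head=1 tape=a[b]aab   (B,b)→(C,a,right)
state=C head=2 tape=aa[a]ab   (C,a)→(D,a,right)
state=D head=3 tape=aaa[a]b   (D,a)→(C,b,left)
state=C head=2 tape=aa[a]bb   (C,a)→(D,a,right)
state=D head=3 tape=aaa[b]b   (D,b)→(B,a,left)
state=B head=2 tape=aa[a]ab
M halts after 14 transitions.

14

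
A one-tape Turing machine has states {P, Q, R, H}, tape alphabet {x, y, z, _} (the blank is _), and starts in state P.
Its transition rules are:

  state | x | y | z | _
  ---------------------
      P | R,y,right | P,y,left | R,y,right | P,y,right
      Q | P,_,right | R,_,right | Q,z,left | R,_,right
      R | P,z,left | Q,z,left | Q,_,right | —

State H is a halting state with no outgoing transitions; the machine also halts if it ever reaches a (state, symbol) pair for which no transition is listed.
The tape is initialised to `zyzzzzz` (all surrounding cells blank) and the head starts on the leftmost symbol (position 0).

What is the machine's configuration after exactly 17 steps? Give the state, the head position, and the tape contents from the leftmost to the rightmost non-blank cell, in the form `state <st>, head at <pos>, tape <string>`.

state Q, head at 5, tape z

state=P head=0 tape=[z]yzzzzz   (P,z)→(R,y,right)
state=R head=1 tape=y[y]zzzzz   (R,y)→(Q,z,left)
state=Q head=0 tape=[y]zzzzzz   (Q,y)→(R,_,right)
state=R head=1 tape=_[z]zzzzz   (R,z)→(Q,_,right)
state=Q head=2 tape=__[z]zzzz   (Q,z)→(Q,z,left)
state=Q head=1 tape=_[_]zzzzz   (Q,_)→(R,_,right)
state=R head=2 tape=__[z]zzzz   (R,z)→(Q,_,right)
state=Q head=3 tape=___[z]zzz   (Q,z)→(Q,z,left)
state=Q head=2 tape=__[_]zzzz   (Q,_)→(R,_,right)
state=R head=3 tape=___[z]zzz   (R,z)→(Q,_,right)
state=Q head=4 tape=____[z]zz   (Q,z)→(Q,z,left)
state=Q head=3 tape=___[_]zzz   (Q,_)→(R,_,right)
state=R head=4 tape=____[z]zz   (R,z)→(Q,_,right)
state=Q head=5 tape=_____[z]z   (Q,z)→(Q,z,left)
state=Q head=4 tape=____[_]zz   (Q,_)→(R,_,right)
state=R head=5 tape=_____[z]z   (R,z)→(Q,_,right)
state=Q head=6 tape=______[z]   (Q,z)→(Q,z,left)
state=Q head=5 tape=_____[_]z
After 17 steps: state Q, head at 5, tape z.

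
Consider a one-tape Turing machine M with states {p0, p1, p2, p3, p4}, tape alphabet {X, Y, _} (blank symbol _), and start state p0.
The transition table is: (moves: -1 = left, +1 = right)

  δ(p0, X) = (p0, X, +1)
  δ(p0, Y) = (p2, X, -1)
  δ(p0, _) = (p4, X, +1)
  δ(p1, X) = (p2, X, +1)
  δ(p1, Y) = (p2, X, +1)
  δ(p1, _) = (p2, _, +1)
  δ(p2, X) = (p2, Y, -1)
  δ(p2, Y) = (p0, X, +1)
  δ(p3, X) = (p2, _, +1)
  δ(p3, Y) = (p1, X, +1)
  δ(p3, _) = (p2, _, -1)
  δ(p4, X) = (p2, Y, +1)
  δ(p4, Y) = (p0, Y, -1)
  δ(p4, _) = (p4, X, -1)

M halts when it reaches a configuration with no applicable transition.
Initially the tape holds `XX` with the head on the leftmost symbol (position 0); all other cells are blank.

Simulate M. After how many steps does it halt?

11

p0 | _[X]X__   read X → write X, move +1, go to p0
p0 | _X[X]__   read X → write X, move +1, go to p0
p0 | _XX[_]_   read _ → write X, move +1, go to p4
p4 | _XXX[_]   read _ → write X, move -1, go to p4
p4 | _XX[X]X   read X → write Y, move +1, go to p2
p2 | _XXY[X]   read X → write Y, move -1, go to p2
p2 | _XX[Y]Y   read Y → write X, move +1, go to p0
p0 | _XXX[Y]   read Y → write X, move -1, go to p2
p2 | _XX[X]X   read X → write Y, move -1, go to p2
p2 | _X[X]YX   read X → write Y, move -1, go to p2
p2 | _[X]YYX   read X → write Y, move -1, go to p2
p2 | [_]YYYX
M halts after 11 transitions.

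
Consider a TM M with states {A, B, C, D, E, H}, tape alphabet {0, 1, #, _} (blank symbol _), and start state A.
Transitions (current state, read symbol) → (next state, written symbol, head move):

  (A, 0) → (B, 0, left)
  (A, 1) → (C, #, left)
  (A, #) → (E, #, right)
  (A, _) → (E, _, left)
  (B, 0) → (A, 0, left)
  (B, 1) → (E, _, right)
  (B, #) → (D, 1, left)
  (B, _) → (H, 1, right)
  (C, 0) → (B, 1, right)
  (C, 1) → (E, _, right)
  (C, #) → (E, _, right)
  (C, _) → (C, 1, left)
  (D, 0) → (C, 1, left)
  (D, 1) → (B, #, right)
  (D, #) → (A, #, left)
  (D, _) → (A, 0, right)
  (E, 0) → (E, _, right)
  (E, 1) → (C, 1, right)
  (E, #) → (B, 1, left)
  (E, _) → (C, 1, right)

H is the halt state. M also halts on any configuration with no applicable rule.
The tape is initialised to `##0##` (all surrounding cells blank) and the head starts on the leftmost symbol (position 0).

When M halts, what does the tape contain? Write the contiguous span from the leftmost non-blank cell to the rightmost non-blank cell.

#_1#11

A | _[#]#0##   read # → write #, move right, go to E
E | _#[#]0##   read # → write 1, move left, go to B
B | _[#]10##   read # → write 1, move left, go to D
D | [_]110##   read _ → write 0, move right, go to A
A | 0[1]10##   read 1 → write #, move left, go to C
C | [0]#10##   read 0 → write 1, move right, go to B
B | 1[#]10##   read # → write 1, move left, go to D
D | [1]110##   read 1 → write #, move right, go to B
B | #[1]10##   read 1 → write _, move right, go to E
E | #_[1]0##   read 1 → write 1, move right, go to C
C | #_1[0]##   read 0 → write 1, move right, go to B
B | #_11[#]#   read # → write 1, move left, go to D
D | #_1[1]1#   read 1 → write #, move right, go to B
B | #_1#[1]#   read 1 → write _, move right, go to E
E | #_1#_[#]   read # → write 1, move left, go to B
B | #_1#[_]1   read _ → write 1, move right, go to H
H | #_1#1[1]
The non-blank tape span at halt is #_1#11.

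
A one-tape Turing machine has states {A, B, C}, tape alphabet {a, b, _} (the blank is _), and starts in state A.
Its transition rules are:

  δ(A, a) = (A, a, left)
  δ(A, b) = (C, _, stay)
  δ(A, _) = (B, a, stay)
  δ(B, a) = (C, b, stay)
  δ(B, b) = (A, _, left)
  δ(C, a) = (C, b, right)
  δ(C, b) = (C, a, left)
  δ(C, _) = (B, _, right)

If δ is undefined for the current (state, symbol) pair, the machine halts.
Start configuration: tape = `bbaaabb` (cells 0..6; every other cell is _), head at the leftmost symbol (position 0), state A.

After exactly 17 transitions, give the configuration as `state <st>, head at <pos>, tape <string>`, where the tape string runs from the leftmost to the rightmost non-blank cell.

A | _[b]baaabb   read b → write _, move stay, go to C
C | _[_]baaabb   read _ → write _, move right, go to B
B | __[b]aaabb   read b → write _, move left, go to A
A | _[_]_aaabb   read _ → write a, move stay, go to B
B | _[a]_aaabb   read a → write b, move stay, go to C
C | _[b]_aaabb   read b → write a, move left, go to C
C | [_]a_aaabb   read _ → write _, move right, go to B
B | _[a]_aaabb   read a → write b, move stay, go to C
C | _[b]_aaabb   read b → write a, move left, go to C
C | [_]a_aaabb   read _ → write _, move right, go to B
B | _[a]_aaabb   read a → write b, move stay, go to C
C | _[b]_aaabb   read b → write a, move left, go to C
C | [_]a_aaabb   read _ → write _, move right, go to B
B | _[a]_aaabb   read a → write b, move stay, go to C
C | _[b]_aaabb   read b → write a, move left, go to C
C | [_]a_aaabb   read _ → write _, move right, go to B
B | _[a]_aaabb   read a → write b, move stay, go to C
C | _[b]_aaabb
After 17 steps: state C, head at 0, tape b_aaabb.

state C, head at 0, tape b_aaabb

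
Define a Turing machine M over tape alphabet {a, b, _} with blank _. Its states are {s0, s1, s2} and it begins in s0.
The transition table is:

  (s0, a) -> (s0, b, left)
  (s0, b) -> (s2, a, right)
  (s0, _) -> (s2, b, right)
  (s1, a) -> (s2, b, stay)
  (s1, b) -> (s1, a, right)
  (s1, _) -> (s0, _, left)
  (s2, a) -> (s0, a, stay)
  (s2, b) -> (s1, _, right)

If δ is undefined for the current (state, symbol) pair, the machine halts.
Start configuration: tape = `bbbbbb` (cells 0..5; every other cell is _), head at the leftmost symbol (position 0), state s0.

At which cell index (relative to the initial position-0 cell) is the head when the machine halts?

6

s0 | [b]bbbbb_   read b → write a, move right, go to s2
s2 | a[b]bbbb_   read b → write _, move right, go to s1
s1 | a_[b]bbb_   read b → write a, move right, go to s1
s1 | a_a[b]bb_   read b → write a, move right, go to s1
s1 | a_aa[b]b_   read b → write a, move right, go to s1
s1 | a_aaa[b]_   read b → write a, move right, go to s1
s1 | a_aaaa[_]   read _ → write _, move left, go to s0
s0 | a_aaa[a]_   read a → write b, move left, go to s0
s0 | a_aa[a]b_   read a → write b, move left, go to s0
s0 | a_a[a]bb_   read a → write b, move left, go to s0
s0 | a_[a]bbb_   read a → write b, move left, go to s0
s0 | a[_]bbbb_   read _ → write b, move right, go to s2
s2 | ab[b]bbb_   read b → write _, move right, go to s1
s1 | ab_[b]bb_   read b → write a, move right, go to s1
s1 | ab_a[b]b_   read b → write a, move right, go to s1
s1 | ab_aa[b]_   read b → write a, move right, go to s1
s1 | ab_aaa[_]   read _ → write _, move left, go to s0
s0 | ab_aa[a]_   read a → write b, move left, go to s0
s0 | ab_a[a]b_   read a → write b, move left, go to s0
s0 | ab_[a]bb_   read a → write b, move left, go to s0
s0 | ab[_]bbb_   read _ → write b, move right, go to s2
s2 | abb[b]bb_   read b → write _, move right, go to s1
s1 | abb_[b]b_   read b → write a, move right, go to s1
s1 | abb_a[b]_   read b → write a, move right, go to s1
s1 | abb_aa[_]   read _ → write _, move left, go to s0
s0 | abb_a[a]_   read a → write b, move left, go to s0
s0 | abb_[a]b_   read a → write b, move left, go to s0
s0 | abb[_]bb_   read _ → write b, move right, go to s2
s2 | abbb[b]b_   read b → write _, move right, go to s1
s1 | abbb_[b]_   read b → write a, move right, go to s1
s1 | abbb_a[_]   read _ → write _, move left, go to s0
s0 | abbb_[a]_   read a → write b, move left, go to s0
s0 | abbb[_]b_   read _ → write b, move right, go to s2
s2 | abbbb[b]_   read b → write _, move right, go to s1
s1 | abbbb_[_]   read _ → write _, move left, go to s0
s0 | abbbb[_]_   read _ → write b, move right, go to s2
s2 | abbbbb[_]
At halt the head is at cell 6.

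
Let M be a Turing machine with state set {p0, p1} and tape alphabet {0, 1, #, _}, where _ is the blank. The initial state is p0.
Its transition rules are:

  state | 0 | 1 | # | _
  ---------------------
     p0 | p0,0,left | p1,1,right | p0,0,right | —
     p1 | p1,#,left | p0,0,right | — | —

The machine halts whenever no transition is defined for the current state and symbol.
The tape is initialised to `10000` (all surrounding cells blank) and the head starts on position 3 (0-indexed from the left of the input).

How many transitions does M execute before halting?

state=p0 head=3 tape=_100[0]0   (p0,0)→(p0,0,left)
state=p0 head=2 tape=_10[0]00   (p0,0)→(p0,0,left)
state=p0 head=1 tape=_1[0]000   (p0,0)→(p0,0,left)
state=p0 head=0 tape=_[1]0000   (p0,1)→(p1,1,right)
state=p1 head=1 tape=_1[0]000   (p1,0)→(p1,#,left)
state=p1 head=0 tape=_[1]#000   (p1,1)→(p0,0,right)
state=p0 head=1 tape=_0[#]000   (p0,#)→(p0,0,right)
state=p0 head=2 tape=_00[0]00   (p0,0)→(p0,0,left)
state=p0 head=1 tape=_0[0]000   (p0,0)→(p0,0,left)
state=p0 head=0 tape=_[0]0000   (p0,0)→(p0,0,left)
state=p0 head=-1 tape=[_]00000
M halts after 10 transitions.

10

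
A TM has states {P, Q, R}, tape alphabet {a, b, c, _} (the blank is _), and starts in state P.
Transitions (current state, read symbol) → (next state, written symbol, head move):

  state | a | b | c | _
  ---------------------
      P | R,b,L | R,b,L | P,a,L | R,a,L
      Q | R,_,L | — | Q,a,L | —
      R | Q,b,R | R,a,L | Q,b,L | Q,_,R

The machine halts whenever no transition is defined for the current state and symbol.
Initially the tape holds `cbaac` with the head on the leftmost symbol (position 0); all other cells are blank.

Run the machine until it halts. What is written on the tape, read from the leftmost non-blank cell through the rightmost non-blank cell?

state=P head=0 tape=__[c]baac   (P,c)→(P,a,L)
state=P head=-1 tape=_[_]abaac   (P,_)→(R,a,L)
state=R head=-2 tape=[_]aabaac   (R,_)→(Q,_,R)
state=Q head=-1 tape=_[a]abaac   (Q,a)→(R,_,L)
state=R head=-2 tape=[_]_abaac   (R,_)→(Q,_,R)
state=Q head=-1 tape=_[_]abaac
The non-blank tape span at halt is abaac.

abaac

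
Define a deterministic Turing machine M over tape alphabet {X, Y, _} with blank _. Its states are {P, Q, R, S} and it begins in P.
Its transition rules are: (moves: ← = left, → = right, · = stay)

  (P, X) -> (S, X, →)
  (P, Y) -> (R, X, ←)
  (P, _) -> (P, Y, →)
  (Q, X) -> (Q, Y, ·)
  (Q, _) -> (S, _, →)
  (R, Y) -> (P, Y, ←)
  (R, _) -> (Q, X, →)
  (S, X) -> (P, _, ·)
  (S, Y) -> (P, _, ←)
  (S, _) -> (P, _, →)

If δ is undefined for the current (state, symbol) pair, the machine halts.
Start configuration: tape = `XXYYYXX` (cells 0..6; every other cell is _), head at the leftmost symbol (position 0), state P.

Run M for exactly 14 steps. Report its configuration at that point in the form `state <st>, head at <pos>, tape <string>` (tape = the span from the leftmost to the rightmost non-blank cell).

state R, head at 3, tape X_X_XXX

state=P head=0 tape=[X]XYYYXX   (P,X)→(S,X,→)
state=S head=1 tape=X[X]YYYXX   (S,X)→(P,_,·)
state=P head=1 tape=X[_]YYYXX   (P,_)→(P,Y,→)
state=P head=2 tape=XY[Y]YYXX   (P,Y)→(R,X,←)
state=R head=1 tape=X[Y]XYYXX   (R,Y)→(P,Y,←)
state=P head=0 tape=[X]YXYYXX   (P,X)→(S,X,→)
state=S head=1 tape=X[Y]XYYXX   (S,Y)→(P,_,←)
state=P head=0 tape=[X]_XYYXX   (P,X)→(S,X,→)
state=S head=1 tape=X[_]XYYXX   (S,_)→(P,_,→)
state=P head=2 tape=X_[X]YYXX   (P,X)→(S,X,→)
state=S head=3 tape=X_X[Y]YXX   (S,Y)→(P,_,←)
state=P head=2 tape=X_[X]_YXX   (P,X)→(S,X,→)
state=S head=3 tape=X_X[_]YXX   (S,_)→(P,_,→)
state=P head=4 tape=X_X_[Y]XX   (P,Y)→(R,X,←)
state=R head=3 tape=X_X[_]XXX
After 14 steps: state R, head at 3, tape X_X_XXX.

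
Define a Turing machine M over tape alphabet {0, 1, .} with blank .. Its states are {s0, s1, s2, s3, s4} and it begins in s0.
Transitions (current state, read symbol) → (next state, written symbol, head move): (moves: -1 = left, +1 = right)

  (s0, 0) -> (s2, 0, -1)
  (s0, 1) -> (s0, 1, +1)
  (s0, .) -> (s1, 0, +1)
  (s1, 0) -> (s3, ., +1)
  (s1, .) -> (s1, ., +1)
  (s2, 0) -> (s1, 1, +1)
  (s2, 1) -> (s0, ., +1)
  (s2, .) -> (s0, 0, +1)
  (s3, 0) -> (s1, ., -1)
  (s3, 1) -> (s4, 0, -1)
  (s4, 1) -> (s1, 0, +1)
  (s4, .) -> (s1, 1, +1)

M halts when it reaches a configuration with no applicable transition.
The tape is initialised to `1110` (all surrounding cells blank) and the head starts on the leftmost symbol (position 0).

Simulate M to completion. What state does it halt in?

state=s0 head=0 tape=[1]110.   (s0,1)→(s0,1,+1)
state=s0 head=1 tape=1[1]10.   (s0,1)→(s0,1,+1)
state=s0 head=2 tape=11[1]0.   (s0,1)→(s0,1,+1)
state=s0 head=3 tape=111[0].   (s0,0)→(s2,0,-1)
state=s2 head=2 tape=11[1]0.   (s2,1)→(s0,.,+1)
state=s0 head=3 tape=11.[0].   (s0,0)→(s2,0,-1)
state=s2 head=2 tape=11[.]0.   (s2,.)→(s0,0,+1)
state=s0 head=3 tape=110[0].   (s0,0)→(s2,0,-1)
state=s2 head=2 tape=11[0]0.   (s2,0)→(s1,1,+1)
state=s1 head=3 tape=111[0].   (s1,0)→(s3,.,+1)
state=s3 head=4 tape=111.[.]
No transition is defined for (s3, .); M halts in state s3.

s3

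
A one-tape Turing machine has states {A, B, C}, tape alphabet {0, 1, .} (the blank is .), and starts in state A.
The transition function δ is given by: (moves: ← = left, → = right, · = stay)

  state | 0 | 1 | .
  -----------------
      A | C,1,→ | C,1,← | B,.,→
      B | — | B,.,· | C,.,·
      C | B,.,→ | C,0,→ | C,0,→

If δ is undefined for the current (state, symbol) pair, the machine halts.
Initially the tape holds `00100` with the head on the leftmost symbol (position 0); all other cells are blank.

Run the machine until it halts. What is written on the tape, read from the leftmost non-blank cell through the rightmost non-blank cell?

1.0.0

state=A head=0 tape=[0]0100   (A,0)→(C,1,→)
state=C head=1 tape=1[0]100   (C,0)→(B,.,→)
state=B head=2 tape=1.[1]00   (B,1)→(B,.,·)
state=B head=2 tape=1.[.]00   (B,.)→(C,.,·)
state=C head=2 tape=1.[.]00   (C,.)→(C,0,→)
state=C head=3 tape=1.0[0]0   (C,0)→(B,.,→)
state=B head=4 tape=1.0.[0]
The non-blank tape span at halt is 1.0.0.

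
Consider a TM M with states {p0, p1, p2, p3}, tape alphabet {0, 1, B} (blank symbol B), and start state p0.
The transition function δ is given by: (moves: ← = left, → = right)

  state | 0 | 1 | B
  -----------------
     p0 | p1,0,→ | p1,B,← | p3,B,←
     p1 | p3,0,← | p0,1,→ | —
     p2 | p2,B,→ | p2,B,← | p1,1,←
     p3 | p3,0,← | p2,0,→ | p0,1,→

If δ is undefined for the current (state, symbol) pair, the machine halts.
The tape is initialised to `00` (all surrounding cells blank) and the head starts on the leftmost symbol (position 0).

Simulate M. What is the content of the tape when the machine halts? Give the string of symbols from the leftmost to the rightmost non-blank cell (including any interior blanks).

state=p0 head=0 tape=B[0]0B   (p0,0)→(p1,0,→)
state=p1 head=1 tape=B0[0]B   (p1,0)→(p3,0,←)
state=p3 head=0 tape=B[0]0B   (p3,0)→(p3,0,←)
state=p3 head=-1 tape=[B]00B   (p3,B)→(p0,1,→)
state=p0 head=0 tape=1[0]0B   (p0,0)→(p1,0,→)
state=p1 head=1 tape=10[0]B   (p1,0)→(p3,0,←)
state=p3 head=0 tape=1[0]0B   (p3,0)→(p3,0,←)
state=p3 head=-1 tape=[1]00B   (p3,1)→(p2,0,→)
state=p2 head=0 tape=0[0]0B   (p2,0)→(p2,B,→)
state=p2 head=1 tape=0B[0]B   (p2,0)→(p2,B,→)
state=p2 head=2 tape=0BB[B]   (p2,B)→(p1,1,←)
state=p1 head=1 tape=0B[B]1
The non-blank tape span at halt is 0BB1.

0BB1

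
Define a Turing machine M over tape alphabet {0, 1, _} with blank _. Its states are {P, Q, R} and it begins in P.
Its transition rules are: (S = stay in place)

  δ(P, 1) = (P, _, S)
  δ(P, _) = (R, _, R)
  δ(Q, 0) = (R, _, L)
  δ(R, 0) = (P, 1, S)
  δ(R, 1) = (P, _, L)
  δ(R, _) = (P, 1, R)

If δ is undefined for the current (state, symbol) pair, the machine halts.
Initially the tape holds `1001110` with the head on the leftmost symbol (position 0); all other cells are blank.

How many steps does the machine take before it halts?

P | [1]001110   read 1 → write _, move S, go to P
P | [_]001110   read _ → write _, move R, go to R
R | _[0]01110   read 0 → write 1, move S, go to P
P | _[1]01110   read 1 → write _, move S, go to P
P | _[_]01110   read _ → write _, move R, go to R
R | __[0]1110   read 0 → write 1, move S, go to P
P | __[1]1110   read 1 → write _, move S, go to P
P | __[_]1110   read _ → write _, move R, go to R
R | ___[1]110   read 1 → write _, move L, go to P
P | __[_]_110   read _ → write _, move R, go to R
R | ___[_]110   read _ → write 1, move R, go to P
P | ___1[1]10   read 1 → write _, move S, go to P
P | ___1[_]10   read _ → write _, move R, go to R
R | ___1_[1]0   read 1 → write _, move L, go to P
P | ___1[_]_0   read _ → write _, move R, go to R
R | ___1_[_]0   read _ → write 1, move R, go to P
P | ___1_1[0]
M halts after 16 transitions.

16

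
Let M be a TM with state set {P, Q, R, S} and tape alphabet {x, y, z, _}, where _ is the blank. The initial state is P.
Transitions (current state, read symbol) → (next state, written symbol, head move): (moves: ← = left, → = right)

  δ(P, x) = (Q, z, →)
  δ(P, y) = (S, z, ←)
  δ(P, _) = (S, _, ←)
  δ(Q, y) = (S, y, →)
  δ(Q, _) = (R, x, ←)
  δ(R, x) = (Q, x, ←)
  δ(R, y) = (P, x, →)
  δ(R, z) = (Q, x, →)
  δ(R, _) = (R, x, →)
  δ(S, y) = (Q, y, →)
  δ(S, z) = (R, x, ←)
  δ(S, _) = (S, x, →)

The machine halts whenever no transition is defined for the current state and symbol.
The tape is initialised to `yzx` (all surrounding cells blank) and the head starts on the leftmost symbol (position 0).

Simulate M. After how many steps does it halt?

state=P head=0 tape=___[y]zx   (P,y)→(S,z,←)
state=S head=-1 tape=__[_]zzx   (S,_)→(S,x,→)
state=S head=0 tape=__x[z]zx   (S,z)→(R,x,←)
state=R head=-1 tape=__[x]xzx   (R,x)→(Q,x,←)
state=Q head=-2 tape=_[_]xxzx   (Q,_)→(R,x,←)
state=R head=-3 tape=[_]xxxzx   (R,_)→(R,x,→)
state=R head=-2 tape=x[x]xxzx   (R,x)→(Q,x,←)
state=Q head=-3 tape=[x]xxxzx
M halts after 7 transitions.

7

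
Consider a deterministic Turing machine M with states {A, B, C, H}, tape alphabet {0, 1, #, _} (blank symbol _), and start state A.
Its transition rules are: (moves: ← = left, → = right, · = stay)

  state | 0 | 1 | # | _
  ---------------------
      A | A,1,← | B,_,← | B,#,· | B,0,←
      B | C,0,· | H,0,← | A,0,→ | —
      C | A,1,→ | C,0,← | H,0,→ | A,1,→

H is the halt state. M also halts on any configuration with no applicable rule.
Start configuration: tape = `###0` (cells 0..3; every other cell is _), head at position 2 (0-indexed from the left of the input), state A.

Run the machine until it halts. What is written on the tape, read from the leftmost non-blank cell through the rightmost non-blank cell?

#001

state=A head=2 tape=##[#]0   (A,#)→(B,#,·)
state=B head=2 tape=##[#]0   (B,#)→(A,0,→)
state=A head=3 tape=##0[0]   (A,0)→(A,1,←)
state=A head=2 tape=##[0]1   (A,0)→(A,1,←)
state=A head=1 tape=#[#]11   (A,#)→(B,#,·)
state=B head=1 tape=#[#]11   (B,#)→(A,0,→)
state=A head=2 tape=#0[1]1   (A,1)→(B,_,←)
state=B head=1 tape=#[0]_1   (B,0)→(C,0,·)
state=C head=1 tape=#[0]_1   (C,0)→(A,1,→)
state=A head=2 tape=#1[_]1   (A,_)→(B,0,←)
state=B head=1 tape=#[1]01   (B,1)→(H,0,←)
state=H head=0 tape=[#]001
The non-blank tape span at halt is #001.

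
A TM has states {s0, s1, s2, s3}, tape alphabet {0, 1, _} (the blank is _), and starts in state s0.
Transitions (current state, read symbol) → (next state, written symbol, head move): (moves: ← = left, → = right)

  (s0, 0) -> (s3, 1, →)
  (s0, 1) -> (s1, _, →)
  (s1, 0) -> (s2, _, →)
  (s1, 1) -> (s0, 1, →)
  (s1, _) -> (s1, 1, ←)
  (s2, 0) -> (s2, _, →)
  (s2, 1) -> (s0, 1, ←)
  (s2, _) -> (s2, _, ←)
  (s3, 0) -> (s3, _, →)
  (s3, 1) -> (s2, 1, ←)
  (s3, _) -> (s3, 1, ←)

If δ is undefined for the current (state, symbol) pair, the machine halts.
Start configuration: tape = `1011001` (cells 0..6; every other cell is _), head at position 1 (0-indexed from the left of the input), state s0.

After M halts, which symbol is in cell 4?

1

state=s0 head=1 tape=1[0]11001   (s0,0)→(s3,1,→)
state=s3 head=2 tape=11[1]1001   (s3,1)→(s2,1,←)
state=s2 head=1 tape=1[1]11001   (s2,1)→(s0,1,←)
state=s0 head=0 tape=[1]111001   (s0,1)→(s1,_,→)
state=s1 head=1 tape=_[1]11001   (s1,1)→(s0,1,→)
state=s0 head=2 tape=_1[1]1001   (s0,1)→(s1,_,→)
state=s1 head=3 tape=_1_[1]001   (s1,1)→(s0,1,→)
state=s0 head=4 tape=_1_1[0]01   (s0,0)→(s3,1,→)
state=s3 head=5 tape=_1_11[0]1   (s3,0)→(s3,_,→)
state=s3 head=6 tape=_1_11_[1]   (s3,1)→(s2,1,←)
state=s2 head=5 tape=_1_11[_]1   (s2,_)→(s2,_,←)
state=s2 head=4 tape=_1_1[1]_1   (s2,1)→(s0,1,←)
state=s0 head=3 tape=_1_[1]1_1   (s0,1)→(s1,_,→)
state=s1 head=4 tape=_1__[1]_1   (s1,1)→(s0,1,→)
state=s0 head=5 tape=_1__1[_]1
Cell 4 holds 1 when M halts.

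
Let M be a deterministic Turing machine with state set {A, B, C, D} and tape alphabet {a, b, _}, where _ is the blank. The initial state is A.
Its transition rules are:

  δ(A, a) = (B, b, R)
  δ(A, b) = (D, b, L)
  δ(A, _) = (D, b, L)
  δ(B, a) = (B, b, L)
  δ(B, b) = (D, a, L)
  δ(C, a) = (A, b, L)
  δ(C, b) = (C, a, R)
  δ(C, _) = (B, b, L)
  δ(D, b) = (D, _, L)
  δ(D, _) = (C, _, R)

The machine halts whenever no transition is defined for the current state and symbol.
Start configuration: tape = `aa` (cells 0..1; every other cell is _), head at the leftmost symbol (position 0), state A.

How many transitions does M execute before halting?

14

state=A head=0 tape=__[a]a_   (A,a)→(B,b,R)
state=B head=1 tape=__b[a]_   (B,a)→(B,b,L)
state=B head=0 tape=__[b]b_   (B,b)→(D,a,L)
state=D head=-1 tape=_[_]ab_   (D,_)→(C,_,R)
state=C head=0 tape=__[a]b_   (C,a)→(A,b,L)
state=A head=-1 tape=_[_]bb_   (A,_)→(D,b,L)
state=D head=-2 tape=[_]bbb_   (D,_)→(C,_,R)
state=C head=-1 tape=_[b]bb_   (C,b)→(C,a,R)
state=C head=0 tape=_a[b]b_   (C,b)→(C,a,R)
state=C head=1 tape=_aa[b]_   (C,b)→(C,a,R)
state=C head=2 tape=_aaa[_]   (C,_)→(B,b,L)
state=B head=1 tape=_aa[a]b   (B,a)→(B,b,L)
state=B head=0 tape=_a[a]bb   (B,a)→(B,b,L)
state=B head=-1 tape=_[a]bbb   (B,a)→(B,b,L)
state=B head=-2 tape=[_]bbbb
M halts after 14 transitions.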